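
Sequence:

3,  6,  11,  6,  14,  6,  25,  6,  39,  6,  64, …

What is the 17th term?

270

Odd-indexed and even-indexed terms follow separate rules.
Track A: 3, 11, 14, 25, 39, 64 (each term equals the sum of the previous two).
Track B: 6, 6, 6, 6, 6 (the constant sequence 6).
Position 17 → track A, term 9 = 270.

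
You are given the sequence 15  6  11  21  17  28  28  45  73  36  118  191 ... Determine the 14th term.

309

Reading positions in blocks of 3 reveals the pattern ABB — 2 tracks woven together.
Subsequence A is 15, 21, 28, 36, which is triangular numbers n(n+1)/2 for n = 5, 6, ….
Subsequence B is 6, 11, 17, 28, 45, 73, 118, 191, which is each term equals the sum of the previous two.
The 14th slot belongs to subsequence B; its 9th term is 309.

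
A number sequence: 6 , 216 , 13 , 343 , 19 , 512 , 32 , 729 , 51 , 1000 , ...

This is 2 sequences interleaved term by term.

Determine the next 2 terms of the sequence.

The terms cycle through 2 interleaved subsequences.
Track A = 6, 13, 19, 32, 51: Fibonacci-style (each term is the sum of the two before it).
Track B = 216, 343, 512, 729, 1000: the cubes 6³, 7³, 8³, ….
Position 11 falls in track A as its term 6, giving 83.
Term 12 comes from track B (its 6th entry): 1331.

83, 1331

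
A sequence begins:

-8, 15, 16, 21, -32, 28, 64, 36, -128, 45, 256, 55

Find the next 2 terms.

Odd-indexed and even-indexed terms follow separate rules.
Track A: -8, 16, -32, 64, -128, 256 — geometric, ×-2 each step.
Track B: 15, 21, 28, 36, 45, 55 — triangular numbers starting at T_5.
Position 13 → track A, term 7 = -512.
The 14th slot belongs to track B; its 7th term is 66.

-512, 66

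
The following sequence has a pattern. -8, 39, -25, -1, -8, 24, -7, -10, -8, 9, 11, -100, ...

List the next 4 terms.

The terms cycle through 4 interleaved subsequences.
Stream A is -8, -8, -8, which is always -8.
Stream B is 39, 24, 9, which is arithmetic, step −15.
Stream C is -25, -7, 11, which is arithmetic, step +18.
Stream D is -1, -10, -100, which is geometric, ×10 each step.
Position 13 falls in stream A as its term 4, giving -8.
Term 14 comes from stream B (its 4th entry): -6.
The 15th slot belongs to stream C; its 4th term is 29.
Position 16 → stream D, term 4 = -1000.

-8, -6, 29, -1000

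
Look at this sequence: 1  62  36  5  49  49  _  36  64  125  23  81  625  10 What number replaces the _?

25

Read the sequence 3 terms at a time; column i is its own pattern.
Track A: 1, 5, ?, 125, 625. Multiplying by 5 each time.
Track B: 62, 49, 36, 23, 10. Subtracting 13 each time.
Track C: 36, 49, 64, 81. Consecutive squares n² from n = 6.
Track A's pattern makes the blank 25.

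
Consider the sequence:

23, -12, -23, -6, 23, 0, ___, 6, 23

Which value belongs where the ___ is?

-23

Taking every 2nd term gives 2 separate tracks.
Track A is 23, -23, 23, ?, 23, which is the oscillation 23·(−1)^(n+1).
Track B is -12, -6, 0, 6, which is adding 6 each time.
So the missing entry in track A is -23.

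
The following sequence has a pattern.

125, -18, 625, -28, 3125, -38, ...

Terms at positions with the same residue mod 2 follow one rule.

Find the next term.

Positions 1, 3, 5, … form one subsequence and positions 2, 4, 6, … form another.
Track A: 125, 625, 3125 (powers of 5).
Track B: -18, -28, -38 (arithmetic, step −10).
Position 7 falls in track A as its term 4, giving 15625.

15625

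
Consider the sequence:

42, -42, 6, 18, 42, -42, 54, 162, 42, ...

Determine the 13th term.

Positions follow the repeating pattern AABB; grouping by letter gives 2 tracks.
Track A = 42, -42, 42, -42, 42: the oscillation 42·(−1)^(n+1).
Track B = 6, 18, 54, 162: multiplying by 3 each time.
Position 13 falls in track A as its term 7, giving 42.

42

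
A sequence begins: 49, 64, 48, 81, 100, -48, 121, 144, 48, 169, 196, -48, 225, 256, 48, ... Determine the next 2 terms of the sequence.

289, 324

Positions follow the repeating pattern AAB; grouping by letter gives 2 tracks.
Track A: 49, 64, 81, 100, 121, 144, 169, 196, 225, 256. Consecutive squares n² from n = 7.
Track B: 48, -48, 48, -48, 48. Alternating ±48.
Position 16 → track A, term 11 = 289.
The 17th slot belongs to track A; its 12th term is 324.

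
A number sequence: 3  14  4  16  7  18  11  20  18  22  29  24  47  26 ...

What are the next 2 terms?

Odd-indexed and even-indexed terms follow separate rules.
Track A: 3, 4, 7, 11, 18, 29, 47 — each term equals the sum of the previous two.
Track B: 14, 16, 18, 20, 22, 24, 26 — arithmetic, step +2.
Position 15 → track A, term 8 = 76.
Position 16 falls in track B as its term 8, giving 28.

76, 28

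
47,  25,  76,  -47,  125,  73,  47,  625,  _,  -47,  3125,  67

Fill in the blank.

70

Split by position mod 3: positions 1, 4, 7, … form one track, and each other residue class forms its own.
Subsequence A: 47, -47, 47, -47 — the oscillation 47·(−1)^(n+1).
Subsequence B: 25, 125, 625, 3125 — successive powers of 5.
Subsequence C: 76, 73, ?, 67 — arithmetic, step −3.
The gap is subsequence C's term 3; the rule gives 70.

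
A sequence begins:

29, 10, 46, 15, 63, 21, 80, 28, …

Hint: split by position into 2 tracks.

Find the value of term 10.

36

The terms cycle through 2 interleaved subsequences.
Track A = 29, 46, 63, 80: arithmetic with common difference +17.
Track B = 10, 15, 21, 28: triangular numbers starting at T_4.
Position 10 → track B, term 5 = 36.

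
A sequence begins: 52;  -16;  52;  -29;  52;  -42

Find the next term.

The terms cycle through 2 interleaved subsequences.
Track A: 52, 52, 52. Always 52.
Track B: -16, -29, -42. Linear: a_n = -3 − 13·n.
Position 7 → track A, term 4 = 52.

52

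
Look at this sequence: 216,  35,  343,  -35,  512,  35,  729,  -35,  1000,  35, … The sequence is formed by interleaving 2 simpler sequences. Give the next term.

Split by position mod 2 into 2 tracks.
Subsequence A: 216, 343, 512, 729, 1000 (perfect cubes starting at 6³).
Subsequence B: 35, -35, 35, -35, 35 (oscillating between 35 and -35).
Position 11 → subsequence A, term 6 = 1331.

1331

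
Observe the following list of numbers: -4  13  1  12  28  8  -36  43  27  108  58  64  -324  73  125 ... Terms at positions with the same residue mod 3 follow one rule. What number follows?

972

Read the sequence 3 terms at a time; column i is its own pattern.
Track A: -4, 12, -36, 108, -324 (geometric with ratio -3).
Track B: 13, 28, 43, 58, 73 (arithmetic with common difference +15).
Track C: 1, 8, 27, 64, 125 (perfect cubes starting at 1³).
Position 16 → track A, term 6 = 972.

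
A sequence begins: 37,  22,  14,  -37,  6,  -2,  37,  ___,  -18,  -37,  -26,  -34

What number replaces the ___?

The slot pattern repeats as ABB (period 3), so there are 2 interleaved tracks.
Track A is 37, -37, 37, -37, which is oscillating between 37 and -37.
Track B is 22, 14, 6, -2, ?, -18, -26, -34, which is linear: a_n = 30 − 8·n.
Track B's pattern makes the blank -10.

-10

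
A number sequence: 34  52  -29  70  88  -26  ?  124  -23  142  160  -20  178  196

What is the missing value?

106

The slot pattern repeats as AAB (period 3), so there are 2 interleaved tracks.
Subsequence A: 34, 52, 70, 88, ?, 124, 142, 160, 178, 196 — arithmetic, step +18.
Subsequence B: -29, -26, -23, -20 — linear: a_n = -32 + 3·n.
So the missing entry in subsequence A is 106.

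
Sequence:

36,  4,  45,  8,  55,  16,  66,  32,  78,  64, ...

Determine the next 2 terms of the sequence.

The terms cycle through 2 interleaved subsequences.
Stream A: 36, 45, 55, 66, 78 — triangular numbers starting at T_8.
Stream B: 4, 8, 16, 32, 64 — powers of 2.
Position 11 falls in stream A as its term 6, giving 91.
Position 12 falls in stream B as its term 6, giving 128.

91, 128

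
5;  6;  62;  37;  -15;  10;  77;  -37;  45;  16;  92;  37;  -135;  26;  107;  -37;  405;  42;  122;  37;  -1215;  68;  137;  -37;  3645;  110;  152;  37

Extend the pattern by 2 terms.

-10935, 178

Split by position mod 4 into 4 tracks.
Track A is 5, -15, 45, -135, 405, -1215, 3645, which is geometric, ×-3 each step.
Track B is 6, 10, 16, 26, 42, 68, 110, which is a Fibonacci-like recurrence a_n = a_{n-1} + a_{n-2}.
Track C is 62, 77, 92, 107, 122, 137, 152, which is arithmetic, step +15.
Track D is 37, -37, 37, -37, 37, -37, 37, which is alternating ±37.
The 29th slot belongs to track A; its 8th term is -10935.
The 30th slot belongs to track B; its 8th term is 178.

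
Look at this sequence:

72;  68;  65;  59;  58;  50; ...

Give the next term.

Positions 1, 3, 5, … form one subsequence and positions 2, 4, 6, … form another.
Subsequence A: 72, 65, 58 — linear: a_n = 79 − 7·n.
Subsequence B: 68, 59, 50 — arithmetic with common difference −9.
Position 7 falls in subsequence A as its term 4, giving 51.

51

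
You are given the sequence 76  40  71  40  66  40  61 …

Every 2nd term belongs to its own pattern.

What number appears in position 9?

Positions 1, 3, 5, … form one subsequence and positions 2, 4, 6, … form another.
Track A: 76, 71, 66, 61. Linear: a_n = 81 − 5·n.
Track B: 40, 40, 40. Always 40.
The 9th slot belongs to track A; its 5th term is 56.

56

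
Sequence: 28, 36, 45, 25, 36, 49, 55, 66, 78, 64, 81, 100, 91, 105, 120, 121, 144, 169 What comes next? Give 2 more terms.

Positions follow the repeating pattern AAABBB; grouping by letter gives 2 tracks.
Track A: 28, 36, 45, 55, 66, 78, 91, 105, 120. Triangular numbers n(n+1)/2 for n = 7, 8, ….
Track B: 25, 36, 49, 64, 81, 100, 121, 144, 169. Consecutive squares n² from n = 5.
The 19th slot belongs to track A; its 10th term is 136.
The 20th slot belongs to track A; its 11th term is 153.

136, 153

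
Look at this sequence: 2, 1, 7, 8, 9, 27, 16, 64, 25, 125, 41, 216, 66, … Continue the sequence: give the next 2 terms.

Positions 1, 3, 5, … form one subsequence and positions 2, 4, 6, … form another.
Track A: 2, 7, 9, 16, 25, 41, 66. Fibonacci-style (each term is the sum of the two before it).
Track B: 1, 8, 27, 64, 125, 216. The cubes 1³, 2³, 3³, ….
The 14th slot belongs to track B; its 7th term is 343.
Position 15 falls in track A as its term 8, giving 107.

343, 107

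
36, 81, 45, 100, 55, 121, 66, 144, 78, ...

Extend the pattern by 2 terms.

Split by position mod 2 into 2 tracks.
Track A: 36, 45, 55, 66, 78 — the triangular numbers T_8, T_9, ….
Track B: 81, 100, 121, 144 — the squares 9², 10², 11², ….
Term 10 comes from track B (its 5th entry): 169.
Term 11 comes from track A (its 6th entry): 91.

169, 91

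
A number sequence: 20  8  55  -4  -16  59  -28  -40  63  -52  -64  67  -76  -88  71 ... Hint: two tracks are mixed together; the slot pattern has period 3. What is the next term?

The slot pattern repeats as AAB (period 3), so there are 2 interleaved tracks.
Subsequence A = 20, 8, -4, -16, -28, -40, -52, -64, -76, -88: subtracting 12 each time.
Subsequence B = 55, 59, 63, 67, 71: linear: a_n = 51 + 4·n.
Position 16 → subsequence A, term 11 = -100.

-100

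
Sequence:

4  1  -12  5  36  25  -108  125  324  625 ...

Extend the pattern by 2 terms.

The terms cycle through 2 interleaved subsequences.
Track A: 4, -12, 36, -108, 324 (geometric, ×-3 each step).
Track B: 1, 5, 25, 125, 625 (successive powers of 5).
Position 11 falls in track A as its term 6, giving -972.
Term 12 comes from track B (its 6th entry): 3125.

-972, 3125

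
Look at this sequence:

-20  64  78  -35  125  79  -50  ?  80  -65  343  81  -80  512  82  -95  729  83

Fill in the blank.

Split by position mod 3: positions 1, 4, 7, … form one track, and each other residue class forms its own.
Track A: -20, -35, -50, -65, -80, -95. Arithmetic with common difference −15.
Track B: 64, 125, ?, 343, 512, 729. The cubes 4³, 5³, 6³, ….
Track C: 78, 79, 80, 81, 82, 83. Adding 1 each time.
Track B's pattern makes the blank 216.

216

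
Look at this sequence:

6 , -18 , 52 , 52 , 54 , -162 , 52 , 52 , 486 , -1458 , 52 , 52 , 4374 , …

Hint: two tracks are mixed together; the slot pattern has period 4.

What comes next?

Positions follow the repeating pattern AABB; grouping by letter gives 2 tracks.
Track A: 6, -18, 54, -162, 486, -1458, 4374 — multiplying by -3 each time.
Track B: 52, 52, 52, 52, 52, 52 — always 52.
Position 14 → track A, term 8 = -13122.

-13122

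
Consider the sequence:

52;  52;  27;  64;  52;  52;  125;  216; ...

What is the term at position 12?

512

Reading positions in blocks of 4 reveals the pattern AABB — 2 tracks woven together.
Stream A: 52, 52, 52, 52 (constant 52).
Stream B: 27, 64, 125, 216 (perfect cubes starting at 3³).
Position 12 falls in stream B as its term 6, giving 512.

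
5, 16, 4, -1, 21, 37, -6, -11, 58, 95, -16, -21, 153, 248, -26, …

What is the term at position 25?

2749

The slot pattern repeats as AABB (period 4), so there are 2 interleaved tracks.
Track A is 5, 16, 21, 37, 58, 95, 153, 248, which is Fibonacci-style (each term is the sum of the two before it).
Track B is 4, -1, -6, -11, -16, -21, -26, which is arithmetic, step −5.
Position 25 falls in track A as its term 13, giving 2749.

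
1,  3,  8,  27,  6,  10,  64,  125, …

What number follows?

15

The slot pattern repeats as AABB (period 4), so there are 2 interleaved tracks.
Track A: 1, 3, 6, 10. The triangular numbers T_1, T_2, ….
Track B: 8, 27, 64, 125. Perfect cubes starting at 2³.
The 9th slot belongs to track A; its 5th term is 15.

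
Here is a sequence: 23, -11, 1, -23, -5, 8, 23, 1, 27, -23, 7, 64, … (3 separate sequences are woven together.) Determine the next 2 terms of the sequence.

23, 13

Split by position mod 3: positions 1, 4, 7, … form one track, and each other residue class forms its own.
Track A: 23, -23, 23, -23 — the oscillation 23·(−1)^(n+1).
Track B: -11, -5, 1, 7 — linear: a_n = -17 + 6·n.
Track C: 1, 8, 27, 64 — the cubes 1³, 2³, 3³, ….
The 13th slot belongs to track A; its 5th term is 23.
Term 14 comes from track B (its 5th entry): 13.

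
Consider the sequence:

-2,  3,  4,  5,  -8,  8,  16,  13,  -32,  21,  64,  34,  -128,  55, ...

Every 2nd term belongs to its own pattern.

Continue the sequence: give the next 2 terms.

256, 89

Positions 1, 3, 5, … form one subsequence and positions 2, 4, 6, … form another.
Track A: -2, 4, -8, 16, -32, 64, -128. Geometric with ratio -2.
Track B: 3, 5, 8, 13, 21, 34, 55. Fibonacci-style (each term is the sum of the two before it).
Position 15 → track A, term 8 = 256.
The 16th slot belongs to track B; its 8th term is 89.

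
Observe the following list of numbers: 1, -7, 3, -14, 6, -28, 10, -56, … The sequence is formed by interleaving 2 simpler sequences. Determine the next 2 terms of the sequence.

15, -112

The terms cycle through 2 interleaved subsequences.
Stream A: 1, 3, 6, 10 (the triangular numbers T_1, T_2, …).
Stream B: -7, -14, -28, -56 (a geometric progression (common ratio 2)).
Position 9 falls in stream A as its term 5, giving 15.
Term 10 comes from stream B (its 5th entry): -112.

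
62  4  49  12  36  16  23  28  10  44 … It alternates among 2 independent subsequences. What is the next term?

-3

Positions 1, 3, 5, … form one subsequence and positions 2, 4, 6, … form another.
Track A = 62, 49, 36, 23, 10: linear: a_n = 75 − 13·n.
Track B = 4, 12, 16, 28, 44: a Fibonacci-like recurrence a_n = a_{n-1} + a_{n-2}.
Position 11 falls in track A as its term 6, giving -3.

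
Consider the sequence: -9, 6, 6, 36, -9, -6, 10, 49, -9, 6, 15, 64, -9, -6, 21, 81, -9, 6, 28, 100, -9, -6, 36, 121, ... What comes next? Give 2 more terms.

-9, 6

The terms cycle through 4 interleaved subsequences.
Track A: -9, -9, -9, -9, -9, -9 — the constant sequence -9.
Track B: 6, -6, 6, -6, 6, -6 — alternating ±6.
Track C: 6, 10, 15, 21, 28, 36 — the triangular numbers T_3, T_4, ….
Track D: 36, 49, 64, 81, 100, 121 — consecutive squares n² from n = 6.
Position 25 falls in track A as its term 7, giving -9.
Position 26 falls in track B as its term 7, giving 6.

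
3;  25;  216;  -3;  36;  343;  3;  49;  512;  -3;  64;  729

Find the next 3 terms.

Split by position mod 3 into 3 tracks.
Subsequence A: 3, -3, 3, -3 — the oscillation 3·(−1)^(n+1).
Subsequence B: 25, 36, 49, 64 — the squares 5², 6², 7², ….
Subsequence C: 216, 343, 512, 729 — perfect cubes starting at 6³.
Term 13 comes from subsequence A (its 5th entry): 3.
Position 14 falls in subsequence B as its term 5, giving 81.
The 15th slot belongs to subsequence C; its 5th term is 1000.

3, 81, 1000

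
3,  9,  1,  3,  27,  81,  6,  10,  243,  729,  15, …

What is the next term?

The slot pattern repeats as AABB (period 4), so there are 2 interleaved tracks.
Subsequence A is 3, 9, 27, 81, 243, 729, which is powers of 3.
Subsequence B is 1, 3, 6, 10, 15, which is triangular numbers starting at T_1.
Term 12 comes from subsequence B (its 6th entry): 21.

21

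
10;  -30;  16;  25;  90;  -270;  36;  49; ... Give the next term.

Reading positions in blocks of 4 reveals the pattern AABB — 2 tracks woven together.
Subsequence A is 10, -30, 90, -270, which is multiplying by -3 each time.
Subsequence B is 16, 25, 36, 49, which is consecutive squares n² from n = 4.
Position 9 → subsequence A, term 5 = 810.

810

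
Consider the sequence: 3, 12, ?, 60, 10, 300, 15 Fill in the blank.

6

Odd-indexed and even-indexed terms follow separate rules.
Stream A is 3, ?, 10, 15, which is the triangular numbers T_2, T_3, ….
Stream B is 12, 60, 300, which is geometric, ×5 each step.
Filling stream A at index 2 by its rule yields 6.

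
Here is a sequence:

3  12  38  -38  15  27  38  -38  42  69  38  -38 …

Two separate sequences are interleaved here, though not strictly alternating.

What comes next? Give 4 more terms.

111, 180, 38, -38

The slot pattern repeats as AABB (period 4), so there are 2 interleaved tracks.
Track A: 3, 12, 15, 27, 42, 69 — a Fibonacci-like recurrence a_n = a_{n-1} + a_{n-2}.
Track B: 38, -38, 38, -38, 38, -38 — alternating ±38.
Term 13 comes from track A (its 7th entry): 111.
Position 14 falls in track A as its term 8, giving 180.
Term 15 comes from track B (its 7th entry): 38.
Term 16 comes from track B (its 8th entry): -38.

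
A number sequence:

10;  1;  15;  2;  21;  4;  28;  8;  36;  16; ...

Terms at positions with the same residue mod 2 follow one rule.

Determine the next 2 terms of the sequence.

Positions 1, 3, 5, … form one subsequence and positions 2, 4, 6, … form another.
Track A: 10, 15, 21, 28, 36. Triangular numbers n(n+1)/2 for n = 4, 5, ….
Track B: 1, 2, 4, 8, 16. Successive powers of 2.
Position 11 falls in track A as its term 6, giving 45.
Term 12 comes from track B (its 6th entry): 32.

45, 32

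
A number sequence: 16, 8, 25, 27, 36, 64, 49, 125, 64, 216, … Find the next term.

The terms cycle through 2 interleaved subsequences.
Subsequence A: 16, 25, 36, 49, 64 (the squares 4², 5², 6², …).
Subsequence B: 8, 27, 64, 125, 216 (the cubes 2³, 3³, 4³, …).
Position 11 → subsequence A, term 6 = 81.

81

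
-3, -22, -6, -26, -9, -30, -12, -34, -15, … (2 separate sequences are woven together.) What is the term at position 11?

Positions 1, 3, 5, … form one subsequence and positions 2, 4, 6, … form another.
Track A: -3, -6, -9, -12, -15. Arithmetic with common difference −3.
Track B: -22, -26, -30, -34. Arithmetic with common difference −4.
Position 11 → track A, term 6 = -18.

-18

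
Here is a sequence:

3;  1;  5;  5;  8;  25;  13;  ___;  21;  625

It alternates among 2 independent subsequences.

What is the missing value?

125

Taking every 2nd term gives 2 separate tracks.
Stream A = 3, 5, 8, 13, 21: a Fibonacci-like recurrence a_n = a_{n-1} + a_{n-2}.
Stream B = 1, 5, 25, ?, 625: powers 5^0, 5^1, 5^2, ….
Stream B's pattern makes the blank 125.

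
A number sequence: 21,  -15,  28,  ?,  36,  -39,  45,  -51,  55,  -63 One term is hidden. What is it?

-27

Taking every 2nd term gives 2 separate tracks.
Track A: 21, 28, 36, 45, 55 (triangular numbers starting at T_6).
Track B: -15, ?, -39, -51, -63 (linear: a_n = -3 − 12·n).
Filling track B at index 2 by its rule yields -27.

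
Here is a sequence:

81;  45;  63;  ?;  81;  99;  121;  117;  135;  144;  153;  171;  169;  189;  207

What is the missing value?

100

Positions follow the repeating pattern ABB; grouping by letter gives 2 tracks.
Subsequence A = 81, ?, 121, 144, 169: consecutive squares n² from n = 9.
Subsequence B = 45, 63, 81, 99, 117, 135, 153, 171, 189, 207: linear: a_n = 27 + 18·n.
So the missing entry in subsequence A is 100.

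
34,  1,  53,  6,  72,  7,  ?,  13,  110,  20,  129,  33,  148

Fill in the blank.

91

Odd-indexed and even-indexed terms follow separate rules.
Track A: 34, 53, 72, ?, 110, 129, 148 (adding 19 each time).
Track B: 1, 6, 7, 13, 20, 33 (each term equals the sum of the previous two).
Filling track A at index 4 by its rule yields 91.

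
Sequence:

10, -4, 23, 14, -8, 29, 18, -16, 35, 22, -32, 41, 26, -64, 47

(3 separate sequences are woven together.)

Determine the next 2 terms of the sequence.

Split by position mod 3 into 3 tracks.
Track A is 10, 14, 18, 22, 26, which is adding 4 each time.
Track B is -4, -8, -16, -32, -64, which is multiplying by 2 each time.
Track C is 23, 29, 35, 41, 47, which is arithmetic, step +6.
Position 16 → track A, term 6 = 30.
Position 17 falls in track B as its term 6, giving -128.

30, -128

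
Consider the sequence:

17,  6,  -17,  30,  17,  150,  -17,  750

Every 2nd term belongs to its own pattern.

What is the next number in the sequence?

The terms cycle through 2 interleaved subsequences.
Subsequence A is 17, -17, 17, -17, which is oscillating between 17 and -17.
Subsequence B is 6, 30, 150, 750, which is a geometric progression (common ratio 5).
Position 9 falls in subsequence A as its term 5, giving 17.

17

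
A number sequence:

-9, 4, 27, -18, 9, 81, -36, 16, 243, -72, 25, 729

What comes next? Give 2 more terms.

-144, 36

The terms cycle through 3 interleaved subsequences.
Stream A = -9, -18, -36, -72: a geometric progression (common ratio 2).
Stream B = 4, 9, 16, 25: consecutive squares n² from n = 2.
Stream C = 27, 81, 243, 729: powers 3^3, 3^4, 3^5, ….
Term 13 comes from stream A (its 5th entry): -144.
Position 14 → stream B, term 5 = 36.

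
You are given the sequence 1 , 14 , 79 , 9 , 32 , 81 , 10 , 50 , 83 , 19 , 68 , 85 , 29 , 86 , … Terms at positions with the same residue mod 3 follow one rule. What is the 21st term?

91

Taking every 3rd term gives 3 separate tracks.
Track A: 1, 9, 10, 19, 29 (a Fibonacci-like recurrence a_n = a_{n-1} + a_{n-2}).
Track B: 14, 32, 50, 68, 86 (linear: a_n = -4 + 18·n).
Track C: 79, 81, 83, 85 (arithmetic, step +2).
Position 21 → track C, term 7 = 91.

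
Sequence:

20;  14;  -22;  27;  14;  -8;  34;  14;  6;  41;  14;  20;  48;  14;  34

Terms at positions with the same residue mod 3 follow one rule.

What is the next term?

Taking every 3rd term gives 3 separate tracks.
Stream A: 20, 27, 34, 41, 48 — linear: a_n = 13 + 7·n.
Stream B: 14, 14, 14, 14, 14 — always 14.
Stream C: -22, -8, 6, 20, 34 — arithmetic with common difference +14.
The 16th slot belongs to stream A; its 6th term is 55.

55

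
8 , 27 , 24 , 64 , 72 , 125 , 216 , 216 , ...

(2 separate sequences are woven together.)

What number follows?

648

Odd-indexed and even-indexed terms follow separate rules.
Stream A = 8, 24, 72, 216: multiplying by 3 each time.
Stream B = 27, 64, 125, 216: consecutive cubes n³ from n = 3.
Position 9 falls in stream A as its term 5, giving 648.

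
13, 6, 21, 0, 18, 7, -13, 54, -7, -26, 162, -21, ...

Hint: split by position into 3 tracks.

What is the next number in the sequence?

Taking every 3rd term gives 3 separate tracks.
Track A = 13, 0, -13, -26: arithmetic, step −13.
Track B = 6, 18, 54, 162: multiplying by 3 each time.
Track C = 21, 7, -7, -21: linear: a_n = 35 − 14·n.
Position 13 → track A, term 5 = -39.

-39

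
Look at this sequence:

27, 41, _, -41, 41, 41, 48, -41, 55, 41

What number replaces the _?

The terms cycle through 2 interleaved subsequences.
Track A = 27, ?, 41, 48, 55: adding 7 each time.
Track B = 41, -41, 41, -41, 41: oscillating between 41 and -41.
Track A's pattern makes the blank 34.

34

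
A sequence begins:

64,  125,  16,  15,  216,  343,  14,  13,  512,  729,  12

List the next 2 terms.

The slot pattern repeats as AABB (period 4), so there are 2 interleaved tracks.
Stream A: 64, 125, 216, 343, 512, 729. The cubes 4³, 5³, 6³, ….
Stream B: 16, 15, 14, 13, 12. Linear: a_n = 17 − n.
Term 12 comes from stream B (its 6th entry): 11.
Position 13 → stream A, term 7 = 1000.

11, 1000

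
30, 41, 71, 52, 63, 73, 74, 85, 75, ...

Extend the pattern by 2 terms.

96, 107

Reading positions in blocks of 3 reveals the pattern AAB — 2 tracks woven together.
Subsequence A: 30, 41, 52, 63, 74, 85. Arithmetic, step +11.
Subsequence B: 71, 73, 75. Linear: a_n = 69 + 2·n.
The 10th slot belongs to subsequence A; its 7th term is 96.
Position 11 falls in subsequence A as its term 8, giving 107.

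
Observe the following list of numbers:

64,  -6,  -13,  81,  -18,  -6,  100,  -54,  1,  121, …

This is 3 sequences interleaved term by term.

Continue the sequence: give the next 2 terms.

The terms cycle through 3 interleaved subsequences.
Subsequence A is 64, 81, 100, 121, which is consecutive squares n² from n = 8.
Subsequence B is -6, -18, -54, which is a geometric progression (common ratio 3).
Subsequence C is -13, -6, 1, which is linear: a_n = -20 + 7·n.
Position 11 falls in subsequence B as its term 4, giving -162.
Position 12 falls in subsequence C as its term 4, giving 8.

-162, 8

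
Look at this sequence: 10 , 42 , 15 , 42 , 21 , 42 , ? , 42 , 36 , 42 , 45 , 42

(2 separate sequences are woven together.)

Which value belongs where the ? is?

Positions 1, 3, 5, … form one subsequence and positions 2, 4, 6, … form another.
Track A: 10, 15, 21, ?, 36, 45 — the triangular numbers T_4, T_5, ….
Track B: 42, 42, 42, 42, 42, 42 — the constant sequence 42.
Track A's pattern makes the blank 28.

28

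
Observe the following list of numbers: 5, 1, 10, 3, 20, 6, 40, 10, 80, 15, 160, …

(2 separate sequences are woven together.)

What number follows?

Positions 1, 3, 5, … form one subsequence and positions 2, 4, 6, … form another.
Subsequence A: 5, 10, 20, 40, 80, 160 — a geometric progression (common ratio 2).
Subsequence B: 1, 3, 6, 10, 15 — triangular numbers starting at T_1.
Position 12 falls in subsequence B as its term 6, giving 21.

21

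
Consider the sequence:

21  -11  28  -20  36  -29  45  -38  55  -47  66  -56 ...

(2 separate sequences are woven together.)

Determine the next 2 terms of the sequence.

78, -65

Split by position mod 2 into 2 tracks.
Stream A is 21, 28, 36, 45, 55, 66, which is the triangular numbers T_6, T_7, ….
Stream B is -11, -20, -29, -38, -47, -56, which is subtracting 9 each time.
The 13th slot belongs to stream A; its 7th term is 78.
Position 14 falls in stream B as its term 7, giving -65.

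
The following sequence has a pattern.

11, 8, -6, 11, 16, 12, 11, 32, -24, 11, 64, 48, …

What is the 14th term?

The terms cycle through 3 interleaved subsequences.
Subsequence A is 11, 11, 11, 11, which is constant 11.
Subsequence B is 8, 16, 32, 64, which is successive powers of 2.
Subsequence C is -6, 12, -24, 48, which is a geometric progression (common ratio -2).
The 14th slot belongs to subsequence B; its 5th term is 128.

128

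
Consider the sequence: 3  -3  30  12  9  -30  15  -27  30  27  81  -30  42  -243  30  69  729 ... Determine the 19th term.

Taking every 3rd term gives 3 separate tracks.
Subsequence A is 3, 12, 15, 27, 42, 69, which is Fibonacci-style (each term is the sum of the two before it).
Subsequence B is -3, 9, -27, 81, -243, 729, which is geometric, ×-3 each step.
Subsequence C is 30, -30, 30, -30, 30, which is alternating ±30.
The 19th slot belongs to subsequence A; its 7th term is 111.

111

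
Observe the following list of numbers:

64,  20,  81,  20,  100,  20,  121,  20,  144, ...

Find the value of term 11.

Positions 1, 3, 5, … form one subsequence and positions 2, 4, 6, … form another.
Track A: 64, 81, 100, 121, 144 — consecutive squares n² from n = 8.
Track B: 20, 20, 20, 20 — constant 20.
Term 11 comes from track A (its 6th entry): 169.

169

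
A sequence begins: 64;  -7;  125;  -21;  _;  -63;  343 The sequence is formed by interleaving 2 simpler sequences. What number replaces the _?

Split by position mod 2 into 2 tracks.
Track A is 64, 125, ?, 343, which is perfect cubes starting at 4³.
Track B is -7, -21, -63, which is a geometric progression (common ratio 3).
The gap is track A's term 3; the rule gives 216.

216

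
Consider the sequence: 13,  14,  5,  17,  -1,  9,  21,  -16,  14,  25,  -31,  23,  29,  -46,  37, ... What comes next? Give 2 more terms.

Split by position mod 3 into 3 tracks.
Track A = 13, 17, 21, 25, 29: linear: a_n = 9 + 4·n.
Track B = 14, -1, -16, -31, -46: subtracting 15 each time.
Track C = 5, 9, 14, 23, 37: Fibonacci-style (each term is the sum of the two before it).
Term 16 comes from track A (its 6th entry): 33.
The 17th slot belongs to track B; its 6th term is -61.

33, -61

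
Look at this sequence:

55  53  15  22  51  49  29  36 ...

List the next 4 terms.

Reading positions in blocks of 4 reveals the pattern AABB — 2 tracks woven together.
Subsequence A: 55, 53, 51, 49 — arithmetic with common difference −2.
Subsequence B: 15, 22, 29, 36 — arithmetic with common difference +7.
The 9th slot belongs to subsequence A; its 5th term is 47.
Position 10 falls in subsequence A as its term 6, giving 45.
Position 11 falls in subsequence B as its term 5, giving 43.
Position 12 → subsequence B, term 6 = 50.

47, 45, 43, 50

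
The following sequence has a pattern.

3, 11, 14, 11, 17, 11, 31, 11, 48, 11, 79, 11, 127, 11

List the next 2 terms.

Positions 1, 3, 5, … form one subsequence and positions 2, 4, 6, … form another.
Subsequence A = 3, 14, 17, 31, 48, 79, 127: Fibonacci-style (each term is the sum of the two before it).
Subsequence B = 11, 11, 11, 11, 11, 11, 11: the constant sequence 11.
Position 15 → subsequence A, term 8 = 206.
Position 16 → subsequence B, term 8 = 11.

206, 11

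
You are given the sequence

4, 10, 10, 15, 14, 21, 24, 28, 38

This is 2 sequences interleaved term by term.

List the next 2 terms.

36, 62

Positions 1, 3, 5, … form one subsequence and positions 2, 4, 6, … form another.
Stream A is 4, 10, 14, 24, 38, which is Fibonacci-style (each term is the sum of the two before it).
Stream B is 10, 15, 21, 28, which is the triangular numbers T_4, T_5, ….
Term 10 comes from stream B (its 5th entry): 36.
Term 11 comes from stream A (its 6th entry): 62.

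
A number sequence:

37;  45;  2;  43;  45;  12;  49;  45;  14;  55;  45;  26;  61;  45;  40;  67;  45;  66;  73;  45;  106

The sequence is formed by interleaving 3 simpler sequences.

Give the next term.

Taking every 3rd term gives 3 separate tracks.
Track A = 37, 43, 49, 55, 61, 67, 73: arithmetic with common difference +6.
Track B = 45, 45, 45, 45, 45, 45, 45: always 45.
Track C = 2, 12, 14, 26, 40, 66, 106: each term equals the sum of the previous two.
Position 22 → track A, term 8 = 79.

79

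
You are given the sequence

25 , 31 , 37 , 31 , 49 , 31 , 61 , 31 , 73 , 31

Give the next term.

85

Odd-indexed and even-indexed terms follow separate rules.
Subsequence A: 25, 37, 49, 61, 73 (linear: a_n = 13 + 12·n).
Subsequence B: 31, 31, 31, 31, 31 (constant 31).
The 11th slot belongs to subsequence A; its 6th term is 85.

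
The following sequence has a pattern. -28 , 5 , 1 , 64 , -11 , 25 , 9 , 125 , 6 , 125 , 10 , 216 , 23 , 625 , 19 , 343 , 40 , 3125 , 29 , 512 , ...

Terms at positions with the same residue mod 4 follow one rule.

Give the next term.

Split by position mod 4 into 4 tracks.
Stream A: -28, -11, 6, 23, 40 — arithmetic with common difference +17.
Stream B: 5, 25, 125, 625, 3125 — powers 5^1, 5^2, 5^3, ….
Stream C: 1, 9, 10, 19, 29 — a Fibonacci-like recurrence a_n = a_{n-1} + a_{n-2}.
Stream D: 64, 125, 216, 343, 512 — perfect cubes starting at 4³.
Term 21 comes from stream A (its 6th entry): 57.

57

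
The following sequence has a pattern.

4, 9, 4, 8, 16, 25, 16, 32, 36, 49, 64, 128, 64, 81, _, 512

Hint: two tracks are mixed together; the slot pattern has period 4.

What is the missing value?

Reading positions in blocks of 4 reveals the pattern AABB — 2 tracks woven together.
Subsequence A is 4, 9, 16, 25, 36, 49, 64, 81, which is perfect squares starting at 2².
Subsequence B is 4, 8, 16, 32, 64, 128, ?, 512, which is successive powers of 2.
Filling subsequence B at index 7 by its rule yields 256.

256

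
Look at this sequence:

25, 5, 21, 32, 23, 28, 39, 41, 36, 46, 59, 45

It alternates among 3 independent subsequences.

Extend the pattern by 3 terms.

Split by position mod 3: positions 1, 4, 7, … form one track, and each other residue class forms its own.
Track A: 25, 32, 39, 46 (adding 7 each time).
Track B: 5, 23, 41, 59 (arithmetic with common difference +18).
Track C: 21, 28, 36, 45 (the triangular numbers T_6, T_7, …).
The 13th slot belongs to track A; its 5th term is 53.
Term 14 comes from track B (its 5th entry): 77.
The 15th slot belongs to track C; its 5th term is 55.

53, 77, 55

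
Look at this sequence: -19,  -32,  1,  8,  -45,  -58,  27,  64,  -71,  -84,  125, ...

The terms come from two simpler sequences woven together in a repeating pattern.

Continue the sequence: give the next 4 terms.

216, -97, -110, 343

Reading positions in blocks of 4 reveals the pattern AABB — 2 tracks woven together.
Subsequence A: -19, -32, -45, -58, -71, -84 (arithmetic with common difference −13).
Subsequence B: 1, 8, 27, 64, 125 (perfect cubes starting at 1³).
The 12th slot belongs to subsequence B; its 6th term is 216.
Term 13 comes from subsequence A (its 7th entry): -97.
Term 14 comes from subsequence A (its 8th entry): -110.
Term 15 comes from subsequence B (its 7th entry): 343.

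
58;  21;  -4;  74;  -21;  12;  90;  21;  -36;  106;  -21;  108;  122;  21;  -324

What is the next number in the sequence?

138

Read the sequence 3 terms at a time; column i is its own pattern.
Track A is 58, 74, 90, 106, 122, which is arithmetic, step +16.
Track B is 21, -21, 21, -21, 21, which is alternating ±21.
Track C is -4, 12, -36, 108, -324, which is multiplying by -3 each time.
Term 16 comes from track A (its 6th entry): 138.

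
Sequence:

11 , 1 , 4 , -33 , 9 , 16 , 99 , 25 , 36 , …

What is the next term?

-297

Positions follow the repeating pattern ABB; grouping by letter gives 2 tracks.
Track A: 11, -33, 99 — geometric, ×-3 each step.
Track B: 1, 4, 9, 16, 25, 36 — the squares 1², 2², 3², ….
Position 10 falls in track A as its term 4, giving -297.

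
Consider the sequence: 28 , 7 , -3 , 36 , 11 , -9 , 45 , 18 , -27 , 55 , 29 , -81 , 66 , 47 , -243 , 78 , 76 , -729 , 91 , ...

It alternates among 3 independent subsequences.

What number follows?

Taking every 3rd term gives 3 separate tracks.
Track A = 28, 36, 45, 55, 66, 78, 91: triangular numbers n(n+1)/2 for n = 7, 8, ….
Track B = 7, 11, 18, 29, 47, 76: Fibonacci-style (each term is the sum of the two before it).
Track C = -3, -9, -27, -81, -243, -729: geometric with ratio 3.
Term 20 comes from track B (its 7th entry): 123.

123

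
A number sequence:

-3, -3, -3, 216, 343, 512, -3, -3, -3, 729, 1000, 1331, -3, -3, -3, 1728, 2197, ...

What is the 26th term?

The slot pattern repeats as AAABBB (period 6), so there are 2 interleaved tracks.
Track A is -3, -3, -3, -3, -3, -3, -3, -3, -3, which is constant -3.
Track B is 216, 343, 512, 729, 1000, 1331, 1728, 2197, which is consecutive cubes n³ from n = 6.
Position 26 → track A, term 14 = -3.

-3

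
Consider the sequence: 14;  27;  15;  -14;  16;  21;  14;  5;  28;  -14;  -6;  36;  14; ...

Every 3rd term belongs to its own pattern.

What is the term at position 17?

-28

The terms cycle through 3 interleaved subsequences.
Track A: 14, -14, 14, -14, 14. The oscillation 14·(−1)^(n+1).
Track B: 27, 16, 5, -6. Arithmetic, step −11.
Track C: 15, 21, 28, 36. The triangular numbers T_5, T_6, ….
Position 17 → track B, term 6 = -28.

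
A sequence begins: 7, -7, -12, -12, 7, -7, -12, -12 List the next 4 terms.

Reading positions in blocks of 4 reveals the pattern AABB — 2 tracks woven together.
Stream A = 7, -7, 7, -7: oscillating between 7 and -7.
Stream B = -12, -12, -12, -12: constant -12.
Position 9 → stream A, term 5 = 7.
Position 10 → stream A, term 6 = -7.
Position 11 → stream B, term 5 = -12.
Position 12 falls in stream B as its term 6, giving -12.

7, -7, -12, -12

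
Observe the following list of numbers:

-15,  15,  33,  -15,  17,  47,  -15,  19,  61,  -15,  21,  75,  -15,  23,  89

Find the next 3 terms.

-15, 25, 103

Split by position mod 3 into 3 tracks.
Track A: -15, -15, -15, -15, -15. Constant -15.
Track B: 15, 17, 19, 21, 23. Arithmetic, step +2.
Track C: 33, 47, 61, 75, 89. Adding 14 each time.
Position 16 → track A, term 6 = -15.
Term 17 comes from track B (its 6th entry): 25.
Term 18 comes from track C (its 6th entry): 103.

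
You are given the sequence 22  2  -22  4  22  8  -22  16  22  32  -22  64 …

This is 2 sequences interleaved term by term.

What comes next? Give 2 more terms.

22, 128

The terms cycle through 2 interleaved subsequences.
Subsequence A = 22, -22, 22, -22, 22, -22: the oscillation 22·(−1)^(n+1).
Subsequence B = 2, 4, 8, 16, 32, 64: successive powers of 2.
Position 13 → subsequence A, term 7 = 22.
Term 14 comes from subsequence B (its 7th entry): 128.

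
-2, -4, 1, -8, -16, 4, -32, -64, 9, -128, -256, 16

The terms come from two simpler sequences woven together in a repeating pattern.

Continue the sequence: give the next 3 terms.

-512, -1024, 25

The slot pattern repeats as AAB (period 3), so there are 2 interleaved tracks.
Track A: -2, -4, -8, -16, -32, -64, -128, -256. Geometric, ×2 each step.
Track B: 1, 4, 9, 16. Consecutive squares n² from n = 1.
Position 13 → track A, term 9 = -512.
The 14th slot belongs to track A; its 10th term is -1024.
Term 15 comes from track B (its 5th entry): 25.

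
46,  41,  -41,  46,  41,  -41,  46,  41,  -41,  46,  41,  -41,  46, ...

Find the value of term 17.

41

Reading positions in blocks of 3 reveals the pattern ABB — 2 tracks woven together.
Subsequence A: 46, 46, 46, 46, 46 (constant 46).
Subsequence B: 41, -41, 41, -41, 41, -41, 41, -41 (alternating ±41).
Position 17 → subsequence B, term 11 = 41.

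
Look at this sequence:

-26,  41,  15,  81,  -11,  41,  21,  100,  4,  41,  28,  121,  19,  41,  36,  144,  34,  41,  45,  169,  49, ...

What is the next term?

41

The terms cycle through 4 interleaved subsequences.
Track A: -26, -11, 4, 19, 34, 49 — arithmetic, step +15.
Track B: 41, 41, 41, 41, 41 — constant 41.
Track C: 15, 21, 28, 36, 45 — triangular numbers n(n+1)/2 for n = 5, 6, ….
Track D: 81, 100, 121, 144, 169 — consecutive squares n² from n = 9.
The 22nd slot belongs to track B; its 6th term is 41.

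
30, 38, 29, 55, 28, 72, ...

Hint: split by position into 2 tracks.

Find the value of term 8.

89

Split by position mod 2 into 2 tracks.
Subsequence A: 30, 29, 28. Subtracting 1 each time.
Subsequence B: 38, 55, 72. Arithmetic, step +17.
Position 8 falls in subsequence B as its term 4, giving 89.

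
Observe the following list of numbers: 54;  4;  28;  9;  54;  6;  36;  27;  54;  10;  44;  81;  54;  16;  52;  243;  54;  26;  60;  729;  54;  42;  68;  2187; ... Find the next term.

54

Taking every 4th term gives 4 separate tracks.
Track A = 54, 54, 54, 54, 54, 54: the constant sequence 54.
Track B = 4, 6, 10, 16, 26, 42: Fibonacci-style (each term is the sum of the two before it).
Track C = 28, 36, 44, 52, 60, 68: linear: a_n = 20 + 8·n.
Track D = 9, 27, 81, 243, 729, 2187: powers of 3.
Position 25 falls in track A as its term 7, giving 54.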